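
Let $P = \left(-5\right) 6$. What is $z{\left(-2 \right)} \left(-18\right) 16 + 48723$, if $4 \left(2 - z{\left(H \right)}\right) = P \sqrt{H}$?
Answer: $48147 - 2160 i \sqrt{2} \approx 48147.0 - 3054.7 i$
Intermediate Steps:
$P = -30$
$z{\left(H \right)} = 2 + \frac{15 \sqrt{H}}{2}$ ($z{\left(H \right)} = 2 - \frac{\left(-30\right) \sqrt{H}}{4} = 2 + \frac{15 \sqrt{H}}{2}$)
$z{\left(-2 \right)} \left(-18\right) 16 + 48723 = \left(2 + \frac{15 \sqrt{-2}}{2}\right) \left(-18\right) 16 + 48723 = \left(2 + \frac{15 i \sqrt{2}}{2}\right) \left(-18\right) 16 + 48723 = \left(-36 - 135 i \sqrt{2}\right) 16 + 48723 = \left(-576 - 2160 i \sqrt{2}\right) + 48723 = 48147 - 2160 i \sqrt{2}$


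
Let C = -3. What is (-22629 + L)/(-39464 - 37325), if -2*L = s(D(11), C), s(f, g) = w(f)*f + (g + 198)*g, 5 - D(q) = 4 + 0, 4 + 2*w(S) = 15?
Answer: 89357/307156 ≈ 0.29092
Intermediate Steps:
w(S) = 11/2 (w(S) = -2 + (½)*15 = -2 + 15/2 = 11/2)
D(q) = 1 (D(q) = 5 - (4 + 0) = 5 - 1*4 = 5 - 4 = 1)
s(f, g) = 11*f/2 + g*(198 + g) (s(f, g) = 11*f/2 + (g + 198)*g = 11*f/2 + (198 + g)*g = 11*f/2 + g*(198 + g))
L = 1159/4 (L = -((-3)² + 198*(-3) + (11/2)*1)/2 = -(9 - 594 + 11/2)/2 = -½*(-1159/2) = 1159/4 ≈ 289.75)
(-22629 + L)/(-39464 - 37325) = (-22629 + 1159/4)/(-39464 - 37325) = -89357/4/(-76789) = -89357/4*(-1/76789) = 89357/307156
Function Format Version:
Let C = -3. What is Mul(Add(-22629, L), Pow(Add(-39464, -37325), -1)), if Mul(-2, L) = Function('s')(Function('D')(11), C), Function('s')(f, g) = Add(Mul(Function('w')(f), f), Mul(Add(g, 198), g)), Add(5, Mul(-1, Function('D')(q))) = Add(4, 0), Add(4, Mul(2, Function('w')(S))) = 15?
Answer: Rational(89357, 307156) ≈ 0.29092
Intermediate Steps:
Function('w')(S) = Rational(11, 2) (Function('w')(S) = Add(-2, Mul(Rational(1, 2), 15)) = Add(-2, Rational(15, 2)) = Rational(11, 2))
Function('D')(q) = 1 (Function('D')(q) = Add(5, Mul(-1, Add(4, 0))) = Add(5, Mul(-1, 4)) = Add(5, -4) = 1)
Function('s')(f, g) = Add(Mul(Rational(11, 2), f), Mul(g, Add(198, g))) (Function('s')(f, g) = Add(Mul(Rational(11, 2), f), Mul(Add(g, 198), g)) = Add(Mul(Rational(11, 2), f), Mul(Add(198, g), g)) = Add(Mul(Rational(11, 2), f), Mul(g, Add(198, g))))
L = Rational(1159, 4) (L = Mul(Rational(-1, 2), Add(Pow(-3, 2), Mul(198, -3), Mul(Rational(11, 2), 1))) = Mul(Rational(-1, 2), Add(9, -594, Rational(11, 2))) = Mul(Rational(-1, 2), Rational(-1159, 2)) = Rational(1159, 4) ≈ 289.75)
Mul(Add(-22629, L), Pow(Add(-39464, -37325), -1)) = Mul(Add(-22629, Rational(1159, 4)), Pow(Add(-39464, -37325), -1)) = Mul(Rational(-89357, 4), Pow(-76789, -1)) = Mul(Rational(-89357, 4), Rational(-1, 76789)) = Rational(89357, 307156)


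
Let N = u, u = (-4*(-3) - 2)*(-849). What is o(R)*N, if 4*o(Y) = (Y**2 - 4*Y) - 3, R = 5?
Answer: -4245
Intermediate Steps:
o(Y) = -3/4 - Y + Y**2/4 (o(Y) = ((Y**2 - 4*Y) - 3)/4 = (-3 + Y**2 - 4*Y)/4 = -3/4 - Y + Y**2/4)
u = -8490 (u = (12 - 2)*(-849) = 10*(-849) = -8490)
N = -8490
o(R)*N = (-3/4 - 1*5 + (1/4)*5**2)*(-8490) = (-3/4 - 5 + (1/4)*25)*(-8490) = (-3/4 - 5 + 25/4)*(-8490) = (1/2)*(-8490) = -4245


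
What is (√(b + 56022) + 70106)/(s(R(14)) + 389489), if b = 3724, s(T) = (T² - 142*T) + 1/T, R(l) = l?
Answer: 981484/5427759 + 14*√59746/5427759 ≈ 0.18146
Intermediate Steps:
s(T) = 1/T + T² - 142*T
(√(b + 56022) + 70106)/(s(R(14)) + 389489) = (√(3724 + 56022) + 70106)/((1 + 14²*(-142 + 14))/14 + 389489) = (√59746 + 70106)/((1 + 196*(-128))/14 + 389489) = (70106 + √59746)/((1 - 25088)/14 + 389489) = (70106 + √59746)/((1/14)*(-25087) + 389489) = (70106 + √59746)/(-25087/14 + 389489) = (70106 + √59746)/(5427759/14) = (70106 + √59746)*(14/5427759) = 981484/5427759 + 14*√59746/5427759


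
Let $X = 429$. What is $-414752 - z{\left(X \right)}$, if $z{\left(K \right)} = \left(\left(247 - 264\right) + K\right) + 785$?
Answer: $-415949$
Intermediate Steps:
$z{\left(K \right)} = 768 + K$ ($z{\left(K \right)} = \left(-17 + K\right) + 785 = 768 + K$)
$-414752 - z{\left(X \right)} = -414752 - \left(768 + 429\right) = -414752 - 1197 = -415949$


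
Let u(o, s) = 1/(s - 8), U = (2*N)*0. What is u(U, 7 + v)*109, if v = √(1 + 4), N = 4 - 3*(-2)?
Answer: 109/4 + 109*√5/4 ≈ 88.183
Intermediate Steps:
N = 10 (N = 4 + 6 = 10)
v = √5 ≈ 2.2361
U = 0 (U = (2*10)*0 = 20*0 = 0)
u(o, s) = 1/(-8 + s)
u(U, 7 + v)*109 = 109/(-8 + (7 + √5)) = 109/(-1 + √5)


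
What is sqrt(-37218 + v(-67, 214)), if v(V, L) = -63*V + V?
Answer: 2*I*sqrt(8266) ≈ 181.83*I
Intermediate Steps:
v(V, L) = -62*V
sqrt(-37218 + v(-67, 214)) = sqrt(-37218 - 62*(-67)) = sqrt(-37218 + 4154) = sqrt(-33064) = 2*I*sqrt(8266)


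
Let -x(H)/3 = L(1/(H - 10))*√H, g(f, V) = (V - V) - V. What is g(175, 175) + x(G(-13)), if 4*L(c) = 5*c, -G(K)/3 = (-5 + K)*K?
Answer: -175 + 45*I*√78/2848 ≈ -175.0 + 0.13955*I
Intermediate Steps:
G(K) = -3*K*(-5 + K) (G(K) = -3*(-5 + K)*K = -3*K*(-5 + K))
L(c) = 5*c/4 (L(c) = (5*c)/4 = 5*c/4)
g(f, V) = -V (g(f, V) = 0 - V = -V)
x(H) = -15*√H/(4*(-10 + H)) (x(H) = -3*5/(4*(H - 10))*√H = -3*5/(4*(-10 + H))*√H = -15*√H/(4*(-10 + H)))
g(175, 175) + x(G(-13)) = -1*175 - 15*√(3*(-13)*(5 - 1*(-13)))/(-40 + 4*(3*(-13)*(5 - 1*(-13)))) = -175 - 15*√(3*(-13)*(5 + 13))/(-40 + 4*(3*(-13)*(5 + 13))) = -175 - 15*√(3*(-13)*18)/(-40 + 4*(3*(-13)*18)) = -175 - 15*√(-702)/(-40 + 4*(-702)) = -175 - 15*3*I*√78/(-40 - 2808) = -175 - 15*3*I*√78/(-2848) = -175 - 15*3*I*√78*(-1/2848) = -175 + 45*I*√78/2848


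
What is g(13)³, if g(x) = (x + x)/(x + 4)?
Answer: 17576/4913 ≈ 3.5774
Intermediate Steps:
g(x) = 2*x/(4 + x) (g(x) = (2*x)/(4 + x) = 2*x/(4 + x))
g(13)³ = (2*13/(4 + 13))³ = (2*13/17)³ = (2*13*(1/17))³ = (26/17)³ = 17576/4913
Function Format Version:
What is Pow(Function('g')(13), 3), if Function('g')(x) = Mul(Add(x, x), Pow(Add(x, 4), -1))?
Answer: Rational(17576, 4913) ≈ 3.5774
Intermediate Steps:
Function('g')(x) = Mul(2, x, Pow(Add(4, x), -1)) (Function('g')(x) = Mul(Mul(2, x), Pow(Add(4, x), -1)) = Mul(2, x, Pow(Add(4, x), -1)))
Pow(Function('g')(13), 3) = Pow(Mul(2, 13, Pow(Add(4, 13), -1)), 3) = Pow(Mul(2, 13, Pow(17, -1)), 3) = Pow(Mul(2, 13, Rational(1, 17)), 3) = Pow(Rational(26, 17), 3) = Rational(17576, 4913)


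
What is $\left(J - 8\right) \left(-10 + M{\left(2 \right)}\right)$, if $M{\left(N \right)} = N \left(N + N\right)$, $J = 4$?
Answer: $8$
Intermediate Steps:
$M{\left(N \right)} = 2 N^{2}$ ($M{\left(N \right)} = N 2 N = 2 N^{2}$)
$\left(J - 8\right) \left(-10 + M{\left(2 \right)}\right) = \left(4 - 8\right) \left(-10 + 2 \cdot 2^{2}\right) = \left(4 - 8\right) \left(-10 + 2 \cdot 4\right) = - 4 \left(-10 + 8\right) = \left(-4\right) \left(-2\right) = 8$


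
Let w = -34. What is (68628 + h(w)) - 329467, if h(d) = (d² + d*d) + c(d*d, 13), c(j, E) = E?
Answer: -258514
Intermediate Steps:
h(d) = 13 + 2*d² (h(d) = (d² + d*d) + 13 = (d² + d²) + 13 = 2*d² + 13 = 13 + 2*d²)
(68628 + h(w)) - 329467 = (68628 + (13 + 2*(-34)²)) - 329467 = (68628 + (13 + 2*1156)) - 329467 = (68628 + (13 + 2312)) - 329467 = (68628 + 2325) - 329467 = 70953 - 329467 = -258514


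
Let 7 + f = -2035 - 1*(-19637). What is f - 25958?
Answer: -8363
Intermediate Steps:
f = 17595 (f = -7 + (-2035 - 1*(-19637)) = -7 + (-2035 + 19637) = -7 + 17602 = 17595)
f - 25958 = 17595 - 25958 = -8363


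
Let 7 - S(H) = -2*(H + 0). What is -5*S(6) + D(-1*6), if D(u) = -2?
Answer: -97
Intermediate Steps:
S(H) = 7 + 2*H (S(H) = 7 - (-2)*(H + 0) = 7 - (-2)*H = 7 + 2*H)
-5*S(6) + D(-1*6) = -5*(7 + 2*6) - 2 = -5*(7 + 12) - 2 = -5*19 - 2 = -95 - 2 = -97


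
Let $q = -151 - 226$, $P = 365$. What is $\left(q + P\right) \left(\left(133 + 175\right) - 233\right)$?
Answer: $-900$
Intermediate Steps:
$q = -377$
$\left(q + P\right) \left(\left(133 + 175\right) - 233\right) = \left(-377 + 365\right) \left(\left(133 + 175\right) - 233\right) = - 12 \left(308 - 233\right) = \left(-12\right) 75 = -900$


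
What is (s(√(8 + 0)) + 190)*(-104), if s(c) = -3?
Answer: -19448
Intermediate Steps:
(s(√(8 + 0)) + 190)*(-104) = (-3 + 190)*(-104) = 187*(-104) = -19448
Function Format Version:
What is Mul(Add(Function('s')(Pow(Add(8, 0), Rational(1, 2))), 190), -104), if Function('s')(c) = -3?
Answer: -19448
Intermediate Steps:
Mul(Add(Function('s')(Pow(Add(8, 0), Rational(1, 2))), 190), -104) = Mul(Add(-3, 190), -104) = Mul(187, -104) = -19448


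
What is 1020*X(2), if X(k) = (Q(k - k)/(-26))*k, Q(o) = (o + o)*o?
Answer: 0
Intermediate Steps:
Q(o) = 2*o² (Q(o) = (2*o)*o = 2*o²)
X(k) = 0 (X(k) = ((2*(k - k)²)/(-26))*k = ((2*0²)*(-1/26))*k = ((2*0)*(-1/26))*k = (0*(-1/26))*k = 0*k = 0)
1020*X(2) = 1020*0 = 0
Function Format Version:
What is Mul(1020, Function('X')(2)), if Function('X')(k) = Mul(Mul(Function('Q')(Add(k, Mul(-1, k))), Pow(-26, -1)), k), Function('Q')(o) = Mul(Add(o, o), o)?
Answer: 0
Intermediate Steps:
Function('Q')(o) = Mul(2, Pow(o, 2)) (Function('Q')(o) = Mul(Mul(2, o), o) = Mul(2, Pow(o, 2)))
Function('X')(k) = 0 (Function('X')(k) = Mul(Mul(Mul(2, Pow(Add(k, Mul(-1, k)), 2)), Pow(-26, -1)), k) = Mul(Mul(Mul(2, Pow(0, 2)), Rational(-1, 26)), k) = Mul(Mul(Mul(2, 0), Rational(-1, 26)), k) = Mul(Mul(0, Rational(-1, 26)), k) = Mul(0, k) = 0)
Mul(1020, Function('X')(2)) = Mul(1020, 0) = 0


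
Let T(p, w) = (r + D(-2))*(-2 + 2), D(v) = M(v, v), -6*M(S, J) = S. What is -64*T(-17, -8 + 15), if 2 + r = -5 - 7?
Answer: 0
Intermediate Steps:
M(S, J) = -S/6
D(v) = -v/6
r = -14 (r = -2 + (-5 - 7) = -2 - 12 = -14)
T(p, w) = 0 (T(p, w) = (-14 - 1/6*(-2))*(-2 + 2) = (-14 + 1/3)*0 = -41/3*0 = 0)
-64*T(-17, -8 + 15) = -64*0 = 0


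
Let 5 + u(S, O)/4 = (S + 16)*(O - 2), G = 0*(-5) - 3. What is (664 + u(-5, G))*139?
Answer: 58936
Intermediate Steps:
G = -3 (G = 0 - 3 = -3)
u(S, O) = -20 + 4*(-2 + O)*(16 + S) (u(S, O) = -20 + 4*((S + 16)*(O - 2)) = -20 + 4*((16 + S)*(-2 + O)) = -20 + 4*((-2 + O)*(16 + S)) = -20 + 4*(-2 + O)*(16 + S))
(664 + u(-5, G))*139 = (664 + (-148 - 8*(-5) + 64*(-3) + 4*(-3)*(-5)))*139 = (664 + (-148 + 40 - 192 + 60))*139 = (664 - 240)*139 = 424*139 = 58936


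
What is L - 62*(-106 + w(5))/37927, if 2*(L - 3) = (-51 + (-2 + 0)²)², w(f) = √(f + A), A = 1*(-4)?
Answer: 84021325/75854 ≈ 1107.7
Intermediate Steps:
A = -4
w(f) = √(-4 + f) (w(f) = √(f - 4) = √(-4 + f))
L = 2215/2 (L = 3 + (-51 + (-2 + 0)²)²/2 = 3 + (-51 + (-2)²)²/2 = 3 + (-51 + 4)²/2 = 3 + (½)*(-47)² = 3 + (½)*2209 = 3 + 2209/2 = 2215/2 ≈ 1107.5)
L - 62*(-106 + w(5))/37927 = 2215/2 - 62*(-106 + √(-4 + 5))/37927 = 2215/2 - 62*(-106 + √1)/37927 = 2215/2 - 62*(-106 + 1)/37927 = 2215/2 - 62*(-105)/37927 = 2215/2 - (-6510)/37927 = 2215/2 - 1*(-6510/37927) = 2215/2 + 6510/37927 = 84021325/75854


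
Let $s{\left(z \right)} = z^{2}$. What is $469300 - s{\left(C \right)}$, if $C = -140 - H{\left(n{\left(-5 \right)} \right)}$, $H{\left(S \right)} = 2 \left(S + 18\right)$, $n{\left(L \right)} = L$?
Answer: $441744$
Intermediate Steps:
$H{\left(S \right)} = 36 + 2 S$ ($H{\left(S \right)} = 2 \left(18 + S\right) = 36 + 2 S$)
$C = -166$ ($C = -140 - \left(36 + 2 \left(-5\right)\right) = -140 - \left(36 - 10\right) = -140 - 26 = -166$)
$469300 - s{\left(C \right)} = 469300 - \left(-166\right)^{2} = 469300 - 27556 = 441744$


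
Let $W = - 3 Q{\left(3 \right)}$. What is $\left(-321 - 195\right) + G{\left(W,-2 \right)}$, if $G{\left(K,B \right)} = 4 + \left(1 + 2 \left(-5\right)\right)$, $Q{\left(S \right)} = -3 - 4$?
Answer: $-521$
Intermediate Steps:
$Q{\left(S \right)} = -7$
$W = 21$ ($W = \left(-3\right) \left(-7\right) = 21$)
$G{\left(K,B \right)} = -5$ ($G{\left(K,B \right)} = 4 + \left(1 - 10\right) = 4 - 9 = -5$)
$\left(-321 - 195\right) + G{\left(W,-2 \right)} = \left(-321 - 195\right) - 5 = -516 - 5 = -521$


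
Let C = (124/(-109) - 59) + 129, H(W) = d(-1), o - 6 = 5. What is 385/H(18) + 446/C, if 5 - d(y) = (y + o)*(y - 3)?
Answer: 56416/3753 ≈ 15.032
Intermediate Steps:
o = 11 (o = 6 + 5 = 11)
d(y) = 5 - (-3 + y)*(11 + y) (d(y) = 5 - (y + 11)*(y - 3) = 5 - (11 + y)*(-3 + y) = 5 - (-3 + y)*(11 + y))
H(W) = 45 (H(W) = 38 - 1*(-1)² - 8*(-1) = 38 - 1*1 + 8 = 38 - 1 + 8 = 45)
C = 7506/109 (C = (124*(-1/109) - 59) + 129 = (-124/109 - 59) + 129 = -6555/109 + 129 = 7506/109 ≈ 68.862)
385/H(18) + 446/C = 385/45 + 446/(7506/109) = 385*(1/45) + 446*(109/7506) = 77/9 + 24307/3753 = 56416/3753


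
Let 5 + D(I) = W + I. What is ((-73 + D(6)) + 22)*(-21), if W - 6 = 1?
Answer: 903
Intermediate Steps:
W = 7 (W = 6 + 1 = 7)
D(I) = 2 + I (D(I) = -5 + (7 + I) = 2 + I)
((-73 + D(6)) + 22)*(-21) = ((-73 + (2 + 6)) + 22)*(-21) = ((-73 + 8) + 22)*(-21) = (-65 + 22)*(-21) = -43*(-21) = 903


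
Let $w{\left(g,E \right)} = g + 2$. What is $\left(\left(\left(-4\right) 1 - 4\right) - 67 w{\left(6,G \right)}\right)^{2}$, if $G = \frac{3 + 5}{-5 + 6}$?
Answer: $295936$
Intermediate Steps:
$G = 8$ ($G = \frac{8}{1} = 8 \cdot 1 = 8$)
$w{\left(g,E \right)} = 2 + g$
$\left(\left(\left(-4\right) 1 - 4\right) - 67 w{\left(6,G \right)}\right)^{2} = \left(\left(\left(-4\right) 1 - 4\right) - 67 \left(2 + 6\right)\right)^{2} = \left(\left(-4 - 4\right) - 536\right)^{2} = \left(-8 - 536\right)^{2} = \left(-544\right)^{2} = 295936$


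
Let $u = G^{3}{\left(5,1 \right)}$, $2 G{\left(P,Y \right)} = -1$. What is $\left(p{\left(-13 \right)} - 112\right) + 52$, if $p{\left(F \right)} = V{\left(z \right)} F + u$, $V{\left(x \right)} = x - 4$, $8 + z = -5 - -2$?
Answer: $\frac{1079}{8} \approx 134.88$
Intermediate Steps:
$G{\left(P,Y \right)} = - \frac{1}{2}$ ($G{\left(P,Y \right)} = \frac{1}{2} \left(-1\right) = - \frac{1}{2}$)
$u = - \frac{1}{8}$ ($u = \left(- \frac{1}{2}\right)^{3} = - \frac{1}{8} \approx -0.125$)
$z = -11$ ($z = -8 - 3 = -11$)
$V{\left(x \right)} = -4 + x$
$p{\left(F \right)} = - \frac{1}{8} - 15 F$ ($p{\left(F \right)} = \left(-4 - 11\right) F - \frac{1}{8} = - 15 F - \frac{1}{8} = - \frac{1}{8} - 15 F$)
$\left(p{\left(-13 \right)} - 112\right) + 52 = \left(\left(- \frac{1}{8} - -195\right) - 112\right) + 52 = \left(\left(- \frac{1}{8} + 195\right) - 112\right) + 52 = \left(\frac{1559}{8} - 112\right) + 52 = \frac{663}{8} + 52 = \frac{1079}{8}$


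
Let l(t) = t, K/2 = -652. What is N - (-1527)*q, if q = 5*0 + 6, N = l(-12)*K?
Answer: 24810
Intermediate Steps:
K = -1304 (K = 2*(-652) = -1304)
N = 15648 (N = -12*(-1304) = 15648)
q = 6 (q = 0 + 6 = 6)
N - (-1527)*q = 15648 - (-1527)*6 = 15648 - 1*(-9162) = 15648 + 9162 = 24810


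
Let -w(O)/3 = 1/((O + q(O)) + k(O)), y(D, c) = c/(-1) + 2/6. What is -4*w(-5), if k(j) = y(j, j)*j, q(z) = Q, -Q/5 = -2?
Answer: -36/65 ≈ -0.55385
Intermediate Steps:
Q = 10 (Q = -5*(-2) = 10)
q(z) = 10
y(D, c) = ⅓ - c (y(D, c) = c*(-1) + 2*(⅙) = -c + ⅓ = ⅓ - c)
k(j) = j*(⅓ - j) (k(j) = (⅓ - j)*j = j*(⅓ - j))
w(O) = -3/(10 + O + O*(⅓ - O)) (w(O) = -3/((O + 10) + O*(⅓ - O)) = -3/((10 + O) + O*(⅓ - O)) = -3/(10 + O + O*(⅓ - O)))
-4*w(-5) = -36/(-30 - 4*(-5) + 3*(-5)²) = -36/(-30 + 20 + 3*25) = -36/(-30 + 20 + 75) = -36/65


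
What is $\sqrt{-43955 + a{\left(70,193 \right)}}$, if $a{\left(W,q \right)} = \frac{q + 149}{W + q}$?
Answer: $\frac{i \sqrt{3040233449}}{263} \approx 209.65 i$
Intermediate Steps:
$a{\left(W,q \right)} = \frac{149 + q}{W + q}$
$\sqrt{-43955 + a{\left(70,193 \right)}} = \sqrt{-43955 + \frac{149 + 193}{70 + 193}} = \sqrt{-43955 + \frac{1}{263} \cdot 342} = \sqrt{-43955 + \frac{342}{263}} = \sqrt{- \frac{11559823}{263}} = \frac{i \sqrt{3040233449}}{263}$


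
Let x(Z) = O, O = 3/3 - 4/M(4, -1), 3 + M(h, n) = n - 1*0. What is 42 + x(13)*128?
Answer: 298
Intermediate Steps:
M(h, n) = -3 + n (M(h, n) = -3 + (n - 1*0) = -3 + (n + 0) = -3 + n)
O = 2 (O = 3/3 - 4/(-3 - 1) = 3*(⅓) - 4/(-4) = 1 - 4*(-¼) = 1 + 1 = 2)
x(Z) = 2
42 + x(13)*128 = 42 + 2*128 = 42 + 256 = 298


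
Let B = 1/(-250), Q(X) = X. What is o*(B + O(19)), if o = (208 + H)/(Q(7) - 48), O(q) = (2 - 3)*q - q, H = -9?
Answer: 1890699/10250 ≈ 184.46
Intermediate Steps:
O(q) = -2*q (O(q) = -q - q = -2*q)
o = -199/41 (o = (208 - 9)/(7 - 48) = 199/(-41) = 199*(-1/41) = -199/41 ≈ -4.8537)
B = -1/250 ≈ -0.0040000
o*(B + O(19)) = -199*(-1/250 - 2*19)/41 = -199*(-1/250 - 38)/41 = -199/41*(-9501/250) = 1890699/10250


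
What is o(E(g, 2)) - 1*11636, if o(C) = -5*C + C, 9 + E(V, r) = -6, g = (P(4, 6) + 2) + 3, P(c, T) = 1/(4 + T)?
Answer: -11576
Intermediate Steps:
g = 51/10 (g = (1/(4 + 6) + 2) + 3 = (1/10 + 2) + 3 = 21/10 + 3 = 51/10 ≈ 5.1000)
E(V, r) = -15 (E(V, r) = -9 - 6 = -15)
o(C) = -4*C
o(E(g, 2)) - 1*11636 = -4*(-15) - 1*11636 = 60 - 11636 = -11576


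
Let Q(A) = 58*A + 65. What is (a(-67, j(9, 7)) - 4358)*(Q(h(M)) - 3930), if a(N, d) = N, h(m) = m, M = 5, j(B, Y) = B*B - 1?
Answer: 15819375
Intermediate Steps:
j(B, Y) = -1 + B² (j(B, Y) = B² - 1 = -1 + B²)
Q(A) = 65 + 58*A
(a(-67, j(9, 7)) - 4358)*(Q(h(M)) - 3930) = (-67 - 4358)*((65 + 58*5) - 3930) = -4425*((65 + 290) - 3930) = -4425*(355 - 3930) = -4425*(-3575) = 15819375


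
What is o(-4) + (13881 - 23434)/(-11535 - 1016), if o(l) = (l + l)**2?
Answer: 812817/12551 ≈ 64.761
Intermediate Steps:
o(l) = 4*l**2 (o(l) = (2*l)**2 = 4*l**2)
o(-4) + (13881 - 23434)/(-11535 - 1016) = 4*(-4)**2 + (13881 - 23434)/(-11535 - 1016) = 4*16 - 9553/(-12551) = 64 - 9553*(-1/12551) = 64 + 9553/12551 = 812817/12551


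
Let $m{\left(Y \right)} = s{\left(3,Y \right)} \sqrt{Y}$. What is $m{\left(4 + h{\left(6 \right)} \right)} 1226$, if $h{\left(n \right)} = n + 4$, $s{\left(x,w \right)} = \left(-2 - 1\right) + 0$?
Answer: $- 3678 \sqrt{14} \approx -13762.0$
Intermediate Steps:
$s{\left(x,w \right)} = -3$ ($s{\left(x,w \right)} = -3 + 0 = -3$)
$h{\left(n \right)} = 4 + n$
$m{\left(Y \right)} = - 3 \sqrt{Y}$
$m{\left(4 + h{\left(6 \right)} \right)} 1226 = - 3 \sqrt{4 + \left(4 + 6\right)} 1226 = - 3 \sqrt{4 + 10} \cdot 1226 = - 3 \sqrt{14} \cdot 1226 = - 3678 \sqrt{14}$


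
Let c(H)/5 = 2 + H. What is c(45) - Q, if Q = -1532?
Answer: 1767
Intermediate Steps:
c(H) = 10 + 5*H (c(H) = 5*(2 + H) = 10 + 5*H)
c(45) - Q = (10 + 5*45) - 1*(-1532) = (10 + 225) + 1532 = 235 + 1532 = 1767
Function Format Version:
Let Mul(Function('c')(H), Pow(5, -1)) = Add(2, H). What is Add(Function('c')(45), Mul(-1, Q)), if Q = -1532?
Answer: 1767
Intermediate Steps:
Function('c')(H) = Add(10, Mul(5, H)) (Function('c')(H) = Mul(5, Add(2, H)) = Add(10, Mul(5, H)))
Add(Function('c')(45), Mul(-1, Q)) = Add(Add(10, Mul(5, 45)), Mul(-1, -1532)) = Add(Add(10, 225), 1532) = Add(235, 1532) = 1767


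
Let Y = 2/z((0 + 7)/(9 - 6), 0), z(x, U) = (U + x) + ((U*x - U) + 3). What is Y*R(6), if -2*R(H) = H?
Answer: -9/8 ≈ -1.1250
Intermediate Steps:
z(x, U) = 3 + x + U*x (z(x, U) = (U + x) + ((-U + U*x) + 3) = (U + x) + (3 - U + U*x) = 3 + x + U*x)
Y = 3/8 (Y = 2/(3 + (0 + 7)/(9 - 6) + 0*((0 + 7)/(9 - 6))) = 2/(3 + 7/3 + 0*(7/3)) = 2/(3 + 7/3 + 0) = 2/(16/3) = 2*(3/16) = 3/8 ≈ 0.37500)
R(H) = -H/2
Y*R(6) = 3*(-½*6)/8 = (3/8)*(-3) = -9/8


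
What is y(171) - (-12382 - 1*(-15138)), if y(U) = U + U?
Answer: -2414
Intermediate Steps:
y(U) = 2*U
y(171) - (-12382 - 1*(-15138)) = 2*171 - (-12382 - 1*(-15138)) = 342 - (-12382 + 15138) = 342 - 1*2756 = 342 - 2756 = -2414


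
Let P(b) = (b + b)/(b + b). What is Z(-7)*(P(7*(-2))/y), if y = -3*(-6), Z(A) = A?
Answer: -7/18 ≈ -0.38889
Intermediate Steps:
P(b) = 1 (P(b) = (2*b)/((2*b)) = (2*b)*(1/(2*b)) = 1)
y = 18
Z(-7)*(P(7*(-2))/y) = -7/18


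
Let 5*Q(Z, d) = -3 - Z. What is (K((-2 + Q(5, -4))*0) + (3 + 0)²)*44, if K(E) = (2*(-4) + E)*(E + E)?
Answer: 396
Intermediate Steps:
Q(Z, d) = -⅗ - Z/5 (Q(Z, d) = (-3 - Z)/5 = -⅗ - Z/5)
K(E) = 2*E*(-8 + E) (K(E) = (-8 + E)*(2*E) = 2*E*(-8 + E))
(K((-2 + Q(5, -4))*0) + (3 + 0)²)*44 = (2*((-2 + (-⅗ - ⅕*5))*0)*(-8 + (-2 + (-⅗ - ⅕*5))*0) + (3 + 0)²)*44 = (2*((-2 + (-⅗ - 1))*0)*(-8 + (-2 + (-⅗ - 1))*0) + 3²)*44 = (2*((-2 - 8/5)*0)*(-8 + (-2 - 8/5)*0) + 9)*44 = (2*(-18/5*0)*(-8 - 18/5*0) + 9)*44 = (2*0*(-8 + 0) + 9)*44 = (2*0*(-8) + 9)*44 = (0 + 9)*44 = 9*44 = 396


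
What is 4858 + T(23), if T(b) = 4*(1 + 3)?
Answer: 4874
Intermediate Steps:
T(b) = 16 (T(b) = 4*4 = 16)
4858 + T(23) = 4858 + 16 = 4874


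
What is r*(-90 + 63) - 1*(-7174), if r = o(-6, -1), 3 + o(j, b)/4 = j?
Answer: 8146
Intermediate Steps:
o(j, b) = -12 + 4*j
r = -36 (r = -12 + 4*(-6) = -12 - 24 = -36)
r*(-90 + 63) - 1*(-7174) = -36*(-90 + 63) - 1*(-7174) = -36*(-27) + 7174 = 972 + 7174 = 8146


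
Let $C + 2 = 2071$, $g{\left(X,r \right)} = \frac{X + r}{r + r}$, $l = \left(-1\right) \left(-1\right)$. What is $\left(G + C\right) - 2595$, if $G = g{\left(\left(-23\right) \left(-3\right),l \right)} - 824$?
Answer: $-1315$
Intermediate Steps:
$l = 1$
$g{\left(X,r \right)} = \frac{X + r}{2 r}$
$C = 2069$ ($C = -2 + 2071 = 2069$)
$G = -789$ ($G = \frac{\left(-23\right) \left(-3\right) + 1}{2 \cdot 1} - 824 = \frac{1}{2} \cdot 1 \left(69 + 1\right) - 824 = \frac{1}{2} \cdot 1 \cdot 70 - 824 = 35 - 824 = -789$)
$\left(G + C\right) - 2595 = \left(-789 + 2069\right) - 2595 = 1280 - 2595 = -1315$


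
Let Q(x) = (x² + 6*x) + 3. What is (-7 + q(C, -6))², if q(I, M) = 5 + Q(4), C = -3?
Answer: 1681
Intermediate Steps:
Q(x) = 3 + x² + 6*x
q(I, M) = 48 (q(I, M) = 5 + (3 + 4² + 6*4) = 5 + (3 + 16 + 24) = 5 + 43 = 48)
(-7 + q(C, -6))² = (-7 + 48)² = 41² = 1681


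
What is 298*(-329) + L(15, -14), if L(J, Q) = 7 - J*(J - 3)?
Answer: -98215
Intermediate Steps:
L(J, Q) = 7 - J*(-3 + J)
298*(-329) + L(15, -14) = 298*(-329) + (7 - 1*15² + 3*15) = -98042 + (7 - 1*225 + 45) = -98042 + (7 - 225 + 45) = -98042 - 173 = -98215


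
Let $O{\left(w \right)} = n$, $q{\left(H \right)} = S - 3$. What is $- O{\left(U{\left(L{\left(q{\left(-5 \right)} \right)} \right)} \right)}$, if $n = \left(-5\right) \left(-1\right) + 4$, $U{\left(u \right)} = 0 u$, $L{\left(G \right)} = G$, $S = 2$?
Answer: $-9$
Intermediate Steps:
$q{\left(H \right)} = -1$ ($q{\left(H \right)} = 2 - 3 = -1$)
$U{\left(u \right)} = 0$
$n = 9$ ($n = 5 + 4 = 9$)
$O{\left(w \right)} = 9$
$- O{\left(U{\left(L{\left(q{\left(-5 \right)} \right)} \right)} \right)} = \left(-1\right) 9 = -9$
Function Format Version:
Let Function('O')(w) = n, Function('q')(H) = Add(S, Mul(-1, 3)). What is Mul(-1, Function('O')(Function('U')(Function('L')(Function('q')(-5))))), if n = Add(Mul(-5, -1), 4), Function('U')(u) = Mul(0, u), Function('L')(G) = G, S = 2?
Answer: -9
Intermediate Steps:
Function('q')(H) = -1 (Function('q')(H) = Add(2, Mul(-1, 3)) = Add(2, -3) = -1)
Function('U')(u) = 0
n = 9 (n = Add(5, 4) = 9)
Function('O')(w) = 9
Mul(-1, Function('O')(Function('U')(Function('L')(Function('q')(-5))))) = Mul(-1, 9) = -9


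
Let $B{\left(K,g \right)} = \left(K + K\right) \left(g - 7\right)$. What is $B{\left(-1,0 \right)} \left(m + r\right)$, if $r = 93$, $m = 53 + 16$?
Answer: $2268$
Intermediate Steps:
$B{\left(K,g \right)} = 2 K \left(-7 + g\right)$
$m = 69$
$B{\left(-1,0 \right)} \left(m + r\right) = 2 \left(-1\right) \left(-7 + 0\right) \left(69 + 93\right) = 2 \left(-1\right) \left(-7\right) 162 = 14 \cdot 162 = 2268$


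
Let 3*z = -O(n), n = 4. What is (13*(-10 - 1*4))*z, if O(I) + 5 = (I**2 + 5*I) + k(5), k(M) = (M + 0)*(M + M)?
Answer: 4914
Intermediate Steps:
k(M) = 2*M**2 (k(M) = M*(2*M) = 2*M**2)
O(I) = 45 + I**2 + 5*I (O(I) = -5 + ((I**2 + 5*I) + 2*5**2) = -5 + ((I**2 + 5*I) + 2*25) = -5 + ((I**2 + 5*I) + 50) = -5 + (50 + I**2 + 5*I) = 45 + I**2 + 5*I)
z = -27 (z = (-(45 + 4**2 + 5*4))/3 = (-(45 + 16 + 20))/3 = (-1*81)/3 = (1/3)*(-81) = -27)
(13*(-10 - 1*4))*z = (13*(-10 - 1*4))*(-27) = (13*(-10 - 4))*(-27) = (13*(-14))*(-27) = -182*(-27) = 4914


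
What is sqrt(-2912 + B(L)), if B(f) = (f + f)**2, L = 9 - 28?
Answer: 2*I*sqrt(367) ≈ 38.315*I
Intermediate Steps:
L = -19
B(f) = 4*f**2 (B(f) = (2*f)**2 = 4*f**2)
sqrt(-2912 + B(L)) = sqrt(-2912 + 4*(-19)**2) = sqrt(-2912 + 4*361) = sqrt(-2912 + 1444) = sqrt(-1468) = 2*I*sqrt(367)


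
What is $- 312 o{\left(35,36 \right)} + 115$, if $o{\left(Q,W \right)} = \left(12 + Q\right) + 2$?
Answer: $-15173$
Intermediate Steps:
$o{\left(Q,W \right)} = 14 + Q$
$- 312 o{\left(35,36 \right)} + 115 = - 312 \left(14 + 35\right) + 115 = \left(-312\right) 49 + 115 = -15288 + 115 = -15173$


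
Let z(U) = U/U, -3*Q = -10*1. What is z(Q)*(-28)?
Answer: -28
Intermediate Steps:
Q = 10/3 (Q = -(-10)/3 = -⅓*(-10) = 10/3 ≈ 3.3333)
z(U) = 1
z(Q)*(-28) = 1*(-28) = -28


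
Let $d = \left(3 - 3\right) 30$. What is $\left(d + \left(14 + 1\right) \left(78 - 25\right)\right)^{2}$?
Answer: $632025$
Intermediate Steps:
$d = 0$ ($d = 0 \cdot 30 = 0$)
$\left(d + \left(14 + 1\right) \left(78 - 25\right)\right)^{2} = \left(0 + \left(14 + 1\right) \left(78 - 25\right)\right)^{2} = \left(0 + 15 \cdot 53\right)^{2} = \left(0 + 795\right)^{2} = 795^{2} = 632025$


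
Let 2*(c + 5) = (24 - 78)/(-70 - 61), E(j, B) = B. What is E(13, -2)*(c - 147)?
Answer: 39770/131 ≈ 303.59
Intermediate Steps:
c = -628/131 (c = -5 + ((24 - 78)/(-70 - 61))/2 = -5 + (-54/(-131))/2 = -5 + (-54*(-1/131))/2 = -5 + (1/2)*(54/131) = -5 + 27/131 = -628/131 ≈ -4.7939)
E(13, -2)*(c - 147) = -2*(-628/131 - 147) = -2*(-19885/131) = 39770/131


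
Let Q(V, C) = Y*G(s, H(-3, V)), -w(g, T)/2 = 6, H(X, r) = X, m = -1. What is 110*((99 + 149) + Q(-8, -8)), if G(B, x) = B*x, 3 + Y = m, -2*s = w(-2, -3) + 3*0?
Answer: 35200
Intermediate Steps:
w(g, T) = -12 (w(g, T) = -2*6 = -12)
s = 6 (s = -(-12 + 3*0)/2 = -(-12 + 0)/2 = -½*(-12) = 6)
Y = -4 (Y = -3 - 1 = -4)
Q(V, C) = 72 (Q(V, C) = -24*(-3) = -4*(-18) = 72)
110*((99 + 149) + Q(-8, -8)) = 110*((99 + 149) + 72) = 110*(248 + 72) = 110*320 = 35200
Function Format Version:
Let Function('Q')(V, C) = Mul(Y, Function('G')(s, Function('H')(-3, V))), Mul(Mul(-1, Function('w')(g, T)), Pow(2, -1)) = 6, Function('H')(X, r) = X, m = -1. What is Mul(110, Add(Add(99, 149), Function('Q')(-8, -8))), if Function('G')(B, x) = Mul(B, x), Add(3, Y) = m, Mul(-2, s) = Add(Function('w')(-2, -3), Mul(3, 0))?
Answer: 35200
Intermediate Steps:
Function('w')(g, T) = -12 (Function('w')(g, T) = Mul(-2, 6) = -12)
s = 6 (s = Mul(Rational(-1, 2), Add(-12, Mul(3, 0))) = Mul(Rational(-1, 2), Add(-12, 0)) = Mul(Rational(-1, 2), -12) = 6)
Y = -4 (Y = Add(-3, -1) = -4)
Function('Q')(V, C) = 72 (Function('Q')(V, C) = Mul(-4, Mul(6, -3)) = Mul(-4, -18) = 72)
Mul(110, Add(Add(99, 149), Function('Q')(-8, -8))) = Mul(110, Add(Add(99, 149), 72)) = Mul(110, Add(248, 72)) = Mul(110, 320) = 35200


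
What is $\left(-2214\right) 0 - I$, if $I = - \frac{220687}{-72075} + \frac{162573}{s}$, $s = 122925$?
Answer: $- \frac{517938646}{118130925} \approx -4.3844$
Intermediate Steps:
$I = \frac{517938646}{118130925}$ ($I = - \frac{220687}{-72075} + \frac{162573}{122925} = \left(-220687\right) \left(- \frac{1}{72075}\right) + 162573 \cdot \frac{1}{122925} = \frac{220687}{72075} + \frac{54191}{40975} = \frac{517938646}{118130925} \approx 4.3844$)
$\left(-2214\right) 0 - I = \left(-2214\right) 0 - \frac{517938646}{118130925} = 0 - \frac{517938646}{118130925} = - \frac{517938646}{118130925}$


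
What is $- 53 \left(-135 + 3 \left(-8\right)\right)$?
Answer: $8427$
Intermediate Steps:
$- 53 \left(-135 + 3 \left(-8\right)\right) = - 53 \left(-135 - 24\right) = \left(-53\right) \left(-159\right) = 8427$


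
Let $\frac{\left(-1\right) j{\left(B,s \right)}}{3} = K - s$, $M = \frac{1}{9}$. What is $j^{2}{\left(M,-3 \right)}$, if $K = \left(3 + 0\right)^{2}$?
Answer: $1296$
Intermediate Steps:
$M = \frac{1}{9} \approx 0.11111$
$K = 9$ ($K = 3^{2} = 9$)
$j{\left(B,s \right)} = -27 + 3 s$ ($j{\left(B,s \right)} = - 3 \left(9 - s\right) = -27 + 3 s$)
$j^{2}{\left(M,-3 \right)} = \left(-27 + 3 \left(-3\right)\right)^{2} = \left(-27 - 9\right)^{2} = \left(-36\right)^{2} = 1296$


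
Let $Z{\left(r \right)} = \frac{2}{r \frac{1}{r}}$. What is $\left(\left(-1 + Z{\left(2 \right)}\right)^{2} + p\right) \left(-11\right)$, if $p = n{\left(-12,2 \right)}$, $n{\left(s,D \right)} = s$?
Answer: $121$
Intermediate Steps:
$p = -12$
$Z{\left(r \right)} = 2$ ($Z{\left(r \right)} = \frac{2}{1} = 2 \cdot 1 = 2$)
$\left(\left(-1 + Z{\left(2 \right)}\right)^{2} + p\right) \left(-11\right) = \left(\left(-1 + 2\right)^{2} - 12\right) \left(-11\right) = \left(1^{2} - 12\right) \left(-11\right) = \left(1 - 12\right) \left(-11\right) = \left(-11\right) \left(-11\right) = 121$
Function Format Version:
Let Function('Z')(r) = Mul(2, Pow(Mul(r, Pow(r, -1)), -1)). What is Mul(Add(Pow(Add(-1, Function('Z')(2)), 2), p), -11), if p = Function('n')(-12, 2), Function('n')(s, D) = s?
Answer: 121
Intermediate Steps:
p = -12
Function('Z')(r) = 2 (Function('Z')(r) = Mul(2, Pow(1, -1)) = Mul(2, 1) = 2)
Mul(Add(Pow(Add(-1, Function('Z')(2)), 2), p), -11) = Mul(Add(Pow(Add(-1, 2), 2), -12), -11) = Mul(Add(Pow(1, 2), -12), -11) = Mul(Add(1, -12), -11) = Mul(-11, -11) = 121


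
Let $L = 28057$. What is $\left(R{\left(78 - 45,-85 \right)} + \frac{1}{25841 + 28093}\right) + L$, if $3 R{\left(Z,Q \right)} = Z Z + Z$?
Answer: $\frac{1533397555}{53934} \approx 28431.0$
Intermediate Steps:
$R{\left(Z,Q \right)} = \frac{Z}{3} + \frac{Z^{2}}{3}$ ($R{\left(Z,Q \right)} = \frac{Z Z + Z}{3} = \frac{Z^{2} + Z}{3} = \frac{Z + Z^{2}}{3} = \frac{Z}{3} + \frac{Z^{2}}{3}$)
$\left(R{\left(78 - 45,-85 \right)} + \frac{1}{25841 + 28093}\right) + L = \left(\frac{\left(78 - 45\right) \left(1 + \left(78 - 45\right)\right)}{3} + \frac{1}{25841 + 28093}\right) + 28057 = \left(\frac{1}{3} \cdot 33 \left(1 + 33\right) + \frac{1}{53934}\right) + 28057 = \left(\frac{1}{3} \cdot 33 \cdot 34 + \frac{1}{53934}\right) + 28057 = \left(374 + \frac{1}{53934}\right) + 28057 = \frac{20171317}{53934} + 28057 = \frac{1533397555}{53934}$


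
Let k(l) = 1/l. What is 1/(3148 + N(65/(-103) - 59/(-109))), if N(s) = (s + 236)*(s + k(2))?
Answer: 126045529/408989286794 ≈ 0.00030819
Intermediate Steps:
N(s) = (½ + s)*(236 + s) (N(s) = (s + 236)*(s + 1/2) = (236 + s)*(s + ½) = (236 + s)*(½ + s) = (½ + s)*(236 + s))
1/(3148 + N(65/(-103) - 59/(-109))) = 1/(3148 + (118 + (65/(-103) - 59/(-109))² + 473*(65/(-103) - 59/(-109))/2)) = 1/(3148 + (118 + (65*(-1/103) - 59*(-1/109))² + 473*(65*(-1/103) - 59*(-1/109))/2)) = 1/(3148 + (118 + (-65/103 + 59/109)² + 473*(-65/103 + 59/109)/2)) = 1/(3148 + (118 + (-1008/11227)² + (473/2)*(-1008/11227))) = 1/(3148 + (118 + 1016064/126045529 - 238392/11227)) = 1/(3148 + 12197961502/126045529) = 1/(408989286794/126045529) = 126045529/408989286794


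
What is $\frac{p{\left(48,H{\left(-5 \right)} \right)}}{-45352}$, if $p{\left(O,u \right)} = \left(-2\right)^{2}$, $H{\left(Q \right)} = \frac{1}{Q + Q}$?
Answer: $- \frac{1}{11338} \approx -8.8199 \cdot 10^{-5}$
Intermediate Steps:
$H{\left(Q \right)} = \frac{1}{2 Q}$
$p{\left(O,u \right)} = 4$
$\frac{p{\left(48,H{\left(-5 \right)} \right)}}{-45352} = \frac{4}{-45352} = 4 \left(- \frac{1}{45352}\right) = - \frac{1}{11338}$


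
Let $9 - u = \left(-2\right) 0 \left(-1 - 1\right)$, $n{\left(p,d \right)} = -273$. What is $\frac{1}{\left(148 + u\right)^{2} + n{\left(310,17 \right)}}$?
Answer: $\frac{1}{24376} \approx 4.1024 \cdot 10^{-5}$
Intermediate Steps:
$u = 9$ ($u = 9 - \left(-2\right) 0 \left(-1 - 1\right) = 9 - 0 \left(-2\right) = 9 - 0 = 9 + 0 = 9$)
$\frac{1}{\left(148 + u\right)^{2} + n{\left(310,17 \right)}} = \frac{1}{\left(148 + 9\right)^{2} - 273} = \frac{1}{157^{2} - 273} = \frac{1}{24649 - 273} = \frac{1}{24376}$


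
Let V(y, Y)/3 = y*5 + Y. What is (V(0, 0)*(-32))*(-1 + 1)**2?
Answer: 0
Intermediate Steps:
V(y, Y) = 3*Y + 15*y (V(y, Y) = 3*(y*5 + Y) = 3*(5*y + Y) = 3*(Y + 5*y) = 3*Y + 15*y)
(V(0, 0)*(-32))*(-1 + 1)**2 = ((3*0 + 15*0)*(-32))*(-1 + 1)**2 = ((0 + 0)*(-32))*0**2 = (0*(-32))*0 = 0*0 = 0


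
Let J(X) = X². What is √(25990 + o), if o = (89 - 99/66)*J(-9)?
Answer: √132310/2 ≈ 181.87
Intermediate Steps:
o = 14175/2 (o = (89 - 99/66)*(-9)² = (89 - 99*1/66)*81 = (89 - 3/2)*81 = (175/2)*81 = 14175/2 ≈ 7087.5)
√(25990 + o) = √(25990 + 14175/2) = √(66155/2) = √132310/2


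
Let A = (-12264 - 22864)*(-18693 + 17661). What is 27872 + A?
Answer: 36279968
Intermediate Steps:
A = 36252096 (A = -35128*(-1032) = 36252096)
27872 + A = 27872 + 36252096 = 36279968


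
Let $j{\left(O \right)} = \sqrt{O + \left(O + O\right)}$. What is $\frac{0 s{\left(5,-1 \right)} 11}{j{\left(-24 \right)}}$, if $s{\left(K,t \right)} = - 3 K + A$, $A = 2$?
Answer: $0$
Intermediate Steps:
$j{\left(O \right)} = \sqrt{3} \sqrt{O}$ ($j{\left(O \right)} = \sqrt{O + 2 O} = \sqrt{3 O} = \sqrt{3} \sqrt{O}$)
$s{\left(K,t \right)} = 2 - 3 K$ ($s{\left(K,t \right)} = - 3 K + 2 = 2 - 3 K$)
$\frac{0 s{\left(5,-1 \right)} 11}{j{\left(-24 \right)}} = \frac{0 \left(2 - 15\right) 11}{\sqrt{3} \sqrt{-24}} = \frac{0 \left(2 - 15\right) 11}{\sqrt{3} \cdot 2 i \sqrt{6}} = \frac{0 \left(-13\right) 11}{6 i \sqrt{2}} = 0 \cdot 11 \left(- \frac{i \sqrt{2}}{12}\right) = 0 \left(- \frac{i \sqrt{2}}{12}\right) = 0$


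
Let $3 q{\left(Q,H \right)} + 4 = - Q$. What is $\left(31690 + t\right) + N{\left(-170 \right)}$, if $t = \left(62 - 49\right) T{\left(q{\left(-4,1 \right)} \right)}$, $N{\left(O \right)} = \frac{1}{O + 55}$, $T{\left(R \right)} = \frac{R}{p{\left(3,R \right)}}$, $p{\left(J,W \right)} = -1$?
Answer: $\frac{3644349}{115} \approx 31690.0$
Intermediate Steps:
$q{\left(Q,H \right)} = - \frac{4}{3} - \frac{Q}{3}$ ($q{\left(Q,H \right)} = - \frac{4}{3} + \frac{\left(-1\right) Q}{3} = - \frac{4}{3} - \frac{Q}{3}$)
$T{\left(R \right)} = - R$ ($T{\left(R \right)} = \frac{R}{-1} = R \left(-1\right) = - R$)
$N{\left(O \right)} = \frac{1}{55 + O}$
$t = 0$ ($t = \left(62 - 49\right) \left(- (- \frac{4}{3} - - \frac{4}{3})\right) = 13 \left(- (- \frac{4}{3} + \frac{4}{3})\right) = 13 \left(\left(-1\right) 0\right) = 13 \cdot 0 = 0$)
$\left(31690 + t\right) + N{\left(-170 \right)} = \left(31690 + 0\right) + \frac{1}{55 - 170} = 31690 + \frac{1}{-115} = 31690 - \frac{1}{115} = \frac{3644349}{115}$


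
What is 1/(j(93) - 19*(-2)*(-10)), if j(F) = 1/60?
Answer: -60/22799 ≈ -0.0026317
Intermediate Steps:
j(F) = 1/60
1/(j(93) - 19*(-2)*(-10)) = 1/(1/60 - 19*(-2)*(-10)) = 1/(1/60 + 38*(-10)) = 1/(1/60 - 380) = 1/(-22799/60) = -60/22799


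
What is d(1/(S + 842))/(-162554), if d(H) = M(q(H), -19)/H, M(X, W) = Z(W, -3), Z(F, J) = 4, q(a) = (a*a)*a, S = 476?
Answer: -2636/81277 ≈ -0.032432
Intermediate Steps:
q(a) = a³ (q(a) = a²*a = a³)
M(X, W) = 4
d(H) = 4/H
d(1/(S + 842))/(-162554) = (4/(1/(476 + 842)))/(-162554) = (4/(1/1318))*(-1/162554) = (4*1318)*(-1/162554) = 5272*(-1/162554) = -2636/81277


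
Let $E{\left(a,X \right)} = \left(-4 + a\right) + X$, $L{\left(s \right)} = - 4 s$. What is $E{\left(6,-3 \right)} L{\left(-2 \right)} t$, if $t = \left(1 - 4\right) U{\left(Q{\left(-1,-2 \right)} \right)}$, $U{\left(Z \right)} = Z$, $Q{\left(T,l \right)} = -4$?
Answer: $-96$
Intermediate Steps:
$E{\left(a,X \right)} = -4 + X + a$
$t = 12$ ($t = \left(1 - 4\right) \left(-4\right) = \left(-3\right) \left(-4\right) = 12$)
$E{\left(6,-3 \right)} L{\left(-2 \right)} t = \left(-4 - 3 + 6\right) \left(\left(-4\right) \left(-2\right)\right) 12 = \left(-1\right) 8 \cdot 12 = \left(-8\right) 12 = -96$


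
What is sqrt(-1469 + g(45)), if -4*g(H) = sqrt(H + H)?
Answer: sqrt(-5876 - 3*sqrt(10))/2 ≈ 38.358*I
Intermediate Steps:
g(H) = -sqrt(2)*sqrt(H)/4 (g(H) = -sqrt(H + H)/4 = -sqrt(2)*sqrt(H)/4)
sqrt(-1469 + g(45)) = sqrt(-1469 - sqrt(2)*sqrt(45)/4) = sqrt(-1469 - sqrt(2)*3*sqrt(5)/4) = sqrt(-1469 - 3*sqrt(10)/4)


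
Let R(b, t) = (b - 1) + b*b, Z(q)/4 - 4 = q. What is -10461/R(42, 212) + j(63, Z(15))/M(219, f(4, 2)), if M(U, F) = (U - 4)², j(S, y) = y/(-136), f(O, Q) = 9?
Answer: -3288212989/567365650 ≈ -5.7956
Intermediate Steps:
Z(q) = 16 + 4*q
j(S, y) = -y/136 (j(S, y) = y*(-1/136) = -y/136)
R(b, t) = -1 + b + b² (R(b, t) = (-1 + b) + b² = -1 + b + b²)
M(U, F) = (-4 + U)²
-10461/R(42, 212) + j(63, Z(15))/M(219, f(4, 2)) = -10461/(-1 + 42 + 42²) + (-(16 + 4*15)/136)/((-4 + 219)²) = -10461/(-1 + 42 + 1764) + (-(16 + 60)/136)/(215²) = -10461/1805 - 1/136*76/46225 = -10461*1/1805 - 19/34*1/46225 = -10461/1805 - 19/1571650 = -3288212989/567365650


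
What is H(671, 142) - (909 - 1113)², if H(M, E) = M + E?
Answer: -40803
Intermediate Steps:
H(M, E) = E + M
H(671, 142) - (909 - 1113)² = (142 + 671) - (909 - 1113)² = 813 - 1*(-204)² = 813 - 1*41616 = 813 - 41616 = -40803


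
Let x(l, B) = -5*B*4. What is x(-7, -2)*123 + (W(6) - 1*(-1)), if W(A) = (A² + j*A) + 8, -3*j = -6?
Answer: 4977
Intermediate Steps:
j = 2 (j = -⅓*(-6) = 2)
x(l, B) = -20*B
W(A) = 8 + A² + 2*A (W(A) = (A² + 2*A) + 8 = 8 + A² + 2*A)
x(-7, -2)*123 + (W(6) - 1*(-1)) = -20*(-2)*123 + ((8 + 6² + 2*6) - 1*(-1)) = 40*123 + ((8 + 36 + 12) + 1) = 4920 + (56 + 1) = 4920 + 57 = 4977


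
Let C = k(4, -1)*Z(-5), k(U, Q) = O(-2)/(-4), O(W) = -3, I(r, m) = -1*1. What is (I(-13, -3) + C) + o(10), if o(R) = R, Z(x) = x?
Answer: 21/4 ≈ 5.2500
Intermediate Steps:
I(r, m) = -1
k(U, Q) = 3/4 (k(U, Q) = -3/(-4) = -3*(-1/4) = 3/4)
C = -15/4 (C = (3/4)*(-5) = -15/4 ≈ -3.7500)
(I(-13, -3) + C) + o(10) = (-1 - 15/4) + 10 = -19/4 + 10 = 21/4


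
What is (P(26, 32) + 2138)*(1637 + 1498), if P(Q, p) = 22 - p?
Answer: 6671280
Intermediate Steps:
(P(26, 32) + 2138)*(1637 + 1498) = ((22 - 1*32) + 2138)*(1637 + 1498) = ((22 - 32) + 2138)*3135 = (-10 + 2138)*3135 = 2128*3135 = 6671280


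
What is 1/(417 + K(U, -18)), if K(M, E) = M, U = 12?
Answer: 1/429 ≈ 0.0023310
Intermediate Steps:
1/(417 + K(U, -18)) = 1/(417 + 12) = 1/429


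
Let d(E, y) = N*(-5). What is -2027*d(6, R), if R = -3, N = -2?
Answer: -20270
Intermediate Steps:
d(E, y) = 10 (d(E, y) = -2*(-5) = 10)
-2027*d(6, R) = -2027*10 = -20270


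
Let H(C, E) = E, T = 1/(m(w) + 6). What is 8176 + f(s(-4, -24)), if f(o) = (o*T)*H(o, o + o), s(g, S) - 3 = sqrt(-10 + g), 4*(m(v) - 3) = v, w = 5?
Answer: 335176/41 + 48*I*sqrt(14)/41 ≈ 8175.0 + 4.3805*I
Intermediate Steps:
m(v) = 3 + v/4
T = 4/41 (T = 1/((3 + (1/4)*5) + 6) = 1/((3 + 5/4) + 6) = 1/(17/4 + 6) = 1/(41/4) = 4/41 ≈ 0.097561)
s(g, S) = 3 + sqrt(-10 + g)
f(o) = 8*o**2/41 (f(o) = (o*(4/41))*(o + o) = (4*o/41)*(2*o) = 8*o**2/41)
8176 + f(s(-4, -24)) = 8176 + 8*(3 + sqrt(-10 - 4))**2/41 = 8176 + 8*(3 + sqrt(-14))**2/41 = 8176 + 8*(3 + I*sqrt(14))**2/41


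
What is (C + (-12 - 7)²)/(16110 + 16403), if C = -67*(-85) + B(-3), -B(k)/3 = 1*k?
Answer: 6065/32513 ≈ 0.18654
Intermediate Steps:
B(k) = -3*k
C = 5704 (C = -67*(-85) - 3*(-3) = 5695 + 9 = 5704)
(C + (-12 - 7)²)/(16110 + 16403) = (5704 + (-12 - 7)²)/(16110 + 16403) = (5704 + (-19)²)/32513 = (5704 + 361)*(1/32513) = 6065*(1/32513) = 6065/32513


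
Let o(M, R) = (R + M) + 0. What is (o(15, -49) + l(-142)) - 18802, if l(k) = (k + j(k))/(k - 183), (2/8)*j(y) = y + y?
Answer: -6120422/325 ≈ -18832.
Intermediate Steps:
j(y) = 8*y (j(y) = 4*(y + y) = 4*(2*y) = 8*y)
o(M, R) = M + R (o(M, R) = (M + R) + 0 = M + R)
l(k) = 9*k/(-183 + k) (l(k) = (k + 8*k)/(k - 183) = (9*k)/(-183 + k) = 9*k/(-183 + k))
(o(15, -49) + l(-142)) - 18802 = ((15 - 49) + 9*(-142)/(-183 - 142)) - 18802 = (-34 + 9*(-142)/(-325)) - 18802 = (-34 + 9*(-142)*(-1/325)) - 18802 = (-34 + 1278/325) - 18802 = -9772/325 - 18802 = -6120422/325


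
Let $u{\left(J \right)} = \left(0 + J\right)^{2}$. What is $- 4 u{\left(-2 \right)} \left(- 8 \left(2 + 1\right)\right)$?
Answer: $384$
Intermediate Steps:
$u{\left(J \right)} = J^{2}$
$- 4 u{\left(-2 \right)} \left(- 8 \left(2 + 1\right)\right) = - 4 \left(-2\right)^{2} \left(- 8 \left(2 + 1\right)\right) = \left(-4\right) 4 \left(\left(-8\right) 3\right) = \left(-16\right) \left(-24\right) = 384$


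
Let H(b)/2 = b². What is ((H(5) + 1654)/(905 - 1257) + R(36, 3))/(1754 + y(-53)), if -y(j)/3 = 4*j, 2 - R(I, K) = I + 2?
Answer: -1797/105160 ≈ -0.017088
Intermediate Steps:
R(I, K) = -I (R(I, K) = 2 - (I + 2) = 2 - (2 + I) = 2 + (-2 - I) = -I)
y(j) = -12*j
H(b) = 2*b²
((H(5) + 1654)/(905 - 1257) + R(36, 3))/(1754 + y(-53)) = ((2*5² + 1654)/(905 - 1257) - 1*36)/(1754 - 12*(-53)) = ((2*25 + 1654)/(-352) - 36)/(1754 + 636) = ((50 + 1654)*(-1/352) - 36)/2390 = (1704*(-1/352) - 36)*(1/2390) = (-213/44 - 36)*(1/2390) = -1797/44*1/2390 = -1797/105160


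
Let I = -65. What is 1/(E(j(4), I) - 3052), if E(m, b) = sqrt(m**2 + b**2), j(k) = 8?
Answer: -3052/9310415 - sqrt(4289)/9310415 ≈ -0.00033484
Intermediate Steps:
E(m, b) = sqrt(b**2 + m**2)
1/(E(j(4), I) - 3052) = 1/(sqrt((-65)**2 + 8**2) - 3052) = 1/(sqrt(4225 + 64) - 3052) = 1/(sqrt(4289) - 3052) = 1/(-3052 + sqrt(4289))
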